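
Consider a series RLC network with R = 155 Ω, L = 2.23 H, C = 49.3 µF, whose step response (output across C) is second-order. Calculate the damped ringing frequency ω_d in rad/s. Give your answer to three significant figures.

ω_d ≈ 88.8 rad/s

For a series RLC circuit (capacitor voltage as output), ω_n = 1/√(LC) = 1/√(2.23 H · 49.3 µF) = 95.4 rad/s.
ζ = (R/2)·√(C/L) = (155/2)·√(49.3 µF/2.23 H) = 0.364.
ω_d = 95.4·√(1 − 0.364²) = 88.8 rad/s.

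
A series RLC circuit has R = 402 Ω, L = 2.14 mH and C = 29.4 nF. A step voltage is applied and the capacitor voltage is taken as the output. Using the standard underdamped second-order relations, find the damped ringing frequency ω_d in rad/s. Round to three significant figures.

ω_d ≈ 84100 rad/s

For a series RLC circuit (capacitor voltage as output), ω_n = 1/√(LC) = 1/√(2.14 mH · 29.4 nF) = 126000 rad/s.
ζ = (R/2)·√(C/L) = (402/2)·√(29.4 nF/2.14 mH) = 0.745.
The damped frequency ω_d = ω_n√(1−ζ²) = 84100 rad/s.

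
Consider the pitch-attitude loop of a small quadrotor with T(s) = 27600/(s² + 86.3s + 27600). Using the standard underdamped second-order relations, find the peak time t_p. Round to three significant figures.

Comparing the denominator to s² + 2ζω_n s + ω_n²: ω_n = √27600 = 166 rad/s, and 2ζω_n = 86.3 so ζ = 86.3/(2·166) = 0.260.
ω_d = ω_n√(1−ζ²) = 160 rad/s. Then t_p = π/ω_d = 0.0196 s.

t_p ≈ 0.0196 s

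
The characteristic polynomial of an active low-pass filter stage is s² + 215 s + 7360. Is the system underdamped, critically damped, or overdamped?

a² − 4b = 17000 > 0 (two distinct real roots); the system is overdamped.

overdamped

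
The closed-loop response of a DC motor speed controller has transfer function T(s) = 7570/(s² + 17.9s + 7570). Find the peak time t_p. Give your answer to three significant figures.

t_p ≈ 0.0363 s

Comparing the denominator to s² + 2ζω_n s + ω_n²: ω_n = √7570 = 87.0 rad/s, and 2ζω_n = 17.9 so ζ = 17.9/(2·87.0) = 0.103.
ω_d = 87.0·√(1 − 0.103²) = 86.5 rad/s. Then t_p = π/ω_d = 0.0363 s.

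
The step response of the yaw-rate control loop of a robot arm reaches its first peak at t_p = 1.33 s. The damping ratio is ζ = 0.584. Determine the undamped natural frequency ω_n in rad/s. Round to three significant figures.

ω_n ≈ 2.91 rad/s

Peak time t_p = π/ω_d, so ω_d = π/t_p = π/1.33 = 2.36 rad/s.
ω_n = ω_d/√(1−ζ²) = 2.36/√0.659 = 2.91 rad/s.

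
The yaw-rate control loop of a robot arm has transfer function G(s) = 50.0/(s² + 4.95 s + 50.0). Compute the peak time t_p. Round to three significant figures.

Matching coefficients with s² + 2ζω_n s + ω_n² gives ω_n² = 50.0 ⇒ ω_n = 7.07 rad/s, and ζ = 4.95/(2ω_n) = 0.350.
ω_d = 7.07·√(1 − 0.350²) = 6.62 rad/s. Then t_p = π/ω_d = 0.474 s.

t_p ≈ 0.474 s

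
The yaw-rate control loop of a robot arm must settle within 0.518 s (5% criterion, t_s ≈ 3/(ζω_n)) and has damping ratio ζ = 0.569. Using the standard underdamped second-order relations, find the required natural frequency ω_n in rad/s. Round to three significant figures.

Rearranging t_s ≈ 3/(ζω_n) gives ω_n = 3/(ζ·t_s) = 3/(0.569 × 0.518) = 10.2 rad/s.

ω_n ≈ 10.2 rad/s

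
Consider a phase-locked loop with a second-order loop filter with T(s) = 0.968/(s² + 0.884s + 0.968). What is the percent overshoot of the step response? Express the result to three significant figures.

Comparing the denominator to s² + 2ζω_n s + ω_n²: ω_n = √0.968 = 0.984 rad/s, and 2ζω_n = 0.884 so ζ = 0.884/(2·0.984) = 0.449.
%OS = 100·exp(−πζ/√(1−ζ²)) = 20.6%.

%OS ≈ 20.6%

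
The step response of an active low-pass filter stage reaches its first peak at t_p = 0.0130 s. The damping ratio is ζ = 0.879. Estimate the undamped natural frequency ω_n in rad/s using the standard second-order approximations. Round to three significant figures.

Peak time t_p = π/ω_d, so ω_d = π/t_p = π/0.0130 = 242 rad/s.
ω_n = ω_d/√(1−ζ²) = 242/√0.227 = 507 rad/s.

ω_n ≈ 507 rad/s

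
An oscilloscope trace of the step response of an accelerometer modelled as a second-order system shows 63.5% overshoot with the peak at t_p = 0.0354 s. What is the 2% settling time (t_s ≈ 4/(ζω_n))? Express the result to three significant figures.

From the overshoot, ζ = −ln(OS)/√(π²+ln²(OS)) = 0.143.
t_p = π/ω_d ⇒ ω_d = 88.7 rad/s; then ω_n = ω_d/√(1−ζ²) = 89.7 rad/s.
t_s ≈ 4/(ζω_n) = 4/(0.143·89.7) = 0.312 s.

t_s ≈ 0.312 s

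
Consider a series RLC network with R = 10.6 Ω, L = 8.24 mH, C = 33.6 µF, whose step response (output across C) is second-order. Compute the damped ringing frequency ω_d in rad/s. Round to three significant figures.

ω_d ≈ 1790 rad/s

For a series RLC circuit (capacitor voltage as output), ω_n = 1/√(LC) = 1/√(8.24 mH · 33.6 µF) = 1900 rad/s.
ζ = (R/2)·√(C/L) = (10.6/2)·√(33.6 µF/8.24 mH) = 0.338.
The damped frequency ω_d = ω_n√(1−ζ²) = 1790 rad/s.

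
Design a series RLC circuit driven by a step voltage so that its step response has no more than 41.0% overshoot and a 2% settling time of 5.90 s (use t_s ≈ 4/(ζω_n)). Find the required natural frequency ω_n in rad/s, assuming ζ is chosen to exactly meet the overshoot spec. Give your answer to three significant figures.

ζ = −ln(OS)/√(π² + (ln OS)²). With OS = 0.410, ln OS = −0.8916 and ζ = 0.8916/3.266 = 0.273.
From t_s ≈ 4/(ζω_n): ω_n = 4/(ζ·t_s) = 4/(0.273·5.90) = 2.48 rad/s.

ω_n ≈ 2.48 rad/s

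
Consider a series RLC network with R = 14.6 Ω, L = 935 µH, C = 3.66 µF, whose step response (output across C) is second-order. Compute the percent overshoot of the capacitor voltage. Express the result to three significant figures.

For a series RLC circuit (capacitor voltage as output), ω_n = 1/√(LC) = 1/√(935 µH · 3.66 µF) = 17100 rad/s.
ζ = (R/2)·√(C/L) = (14.6/2)·√(3.66 µF/935 µH) = 0.457.
%OS = 100 e^{−πζ/√(1−ζ²)} with ζ = 0.457 gives 19.9%.

%OS ≈ 19.9%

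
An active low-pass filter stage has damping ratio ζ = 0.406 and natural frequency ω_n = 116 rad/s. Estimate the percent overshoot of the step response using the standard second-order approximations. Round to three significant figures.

For an underdamped second-order system, %OS = 100·exp(−πζ/√(1−ζ²)).
πζ/√(1−ζ²) = π·0.406/√(1−0.165) = 1.396, so %OS = 100·e^(−1.396) = 24.8%.

%OS ≈ 24.8%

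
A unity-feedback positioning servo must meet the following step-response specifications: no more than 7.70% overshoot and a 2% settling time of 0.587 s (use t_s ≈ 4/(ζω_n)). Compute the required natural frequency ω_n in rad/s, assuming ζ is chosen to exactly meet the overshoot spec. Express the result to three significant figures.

ω_n ≈ 10.8 rad/s

ζ = −ln(OS)/√(π² + (ln OS)²). With OS = 0.0770, ln OS = −2.564 and ζ = 2.564/4.055 = 0.632.
From t_s ≈ 4/(ζω_n): ω_n = 4/(ζ·t_s) = 4/(0.632·0.587) = 10.8 rad/s.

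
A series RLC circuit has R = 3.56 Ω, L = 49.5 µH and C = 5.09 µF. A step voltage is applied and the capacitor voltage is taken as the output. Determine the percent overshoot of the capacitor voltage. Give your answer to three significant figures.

For a series RLC circuit (capacitor voltage as output), ω_n = 1/√(LC) = 1/√(49.5 µH · 5.09 µF) = 63000 rad/s.
ζ = (R/2)·√(C/L) = (3.56/2)·√(5.09 µF/49.5 µH) = 0.571.
%OS = 100 e^{−πζ/√(1−ζ²)} with ζ = 0.571 gives 11.3%.

%OS ≈ 11.3%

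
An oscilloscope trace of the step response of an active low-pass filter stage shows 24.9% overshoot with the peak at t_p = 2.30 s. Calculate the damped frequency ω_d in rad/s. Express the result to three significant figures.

ω_d ≈ 1.37 rad/s

t_p = π/ω_d, so ω_d = π/2.30 = 1.37 rad/s.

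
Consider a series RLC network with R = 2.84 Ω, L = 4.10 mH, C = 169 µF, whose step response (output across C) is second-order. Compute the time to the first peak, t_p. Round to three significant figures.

For a series RLC circuit (capacitor voltage as output), ω_n = 1/√(LC) = 1/√(4.10 mH · 169 µF) = 1200 rad/s.
ζ = (R/2)·√(C/L) = (2.84/2)·√(169 µF/4.10 mH) = 0.288.
ω_d = 1200·√(1 − 0.288²) = 1150 rad/s. t_p = π/ω_d = 0.00273 s.

t_p ≈ 0.00273 s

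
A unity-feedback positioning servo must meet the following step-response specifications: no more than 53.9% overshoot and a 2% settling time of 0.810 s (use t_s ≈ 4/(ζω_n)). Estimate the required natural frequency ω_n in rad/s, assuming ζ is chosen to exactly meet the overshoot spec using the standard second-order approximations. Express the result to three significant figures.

ω_n ≈ 25.6 rad/s

ζ = −ln(OS)/√(π² + (ln OS)²). With OS = 0.539, ln OS = −0.6180 and ζ = 0.6180/3.202 = 0.193.
Then ω_n = 4/(ζ t_s) = 4/(0.193 × 0.810) = 25.6 rad/s.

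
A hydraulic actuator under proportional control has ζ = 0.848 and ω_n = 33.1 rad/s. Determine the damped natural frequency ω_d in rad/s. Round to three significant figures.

ω_d ≈ 17.5 rad/s

ω_d = ω_n√(1−ζ²) = 33.1·√0.281 = 17.5 rad/s.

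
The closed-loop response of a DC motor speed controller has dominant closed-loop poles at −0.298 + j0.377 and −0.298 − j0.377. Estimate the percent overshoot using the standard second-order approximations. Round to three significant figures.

%OS ≈ 8.35%

The poles are at −σ ± jω_d with σ = 0.298 and ω_d = 0.377, so ω_n = √(σ²+ω_d²) = 0.481 rad/s and ζ = σ/ω_n = 0.620.
%OS = 100 e^{−πζ/√(1−ζ²)} with ζ = 0.620 gives 8.35%.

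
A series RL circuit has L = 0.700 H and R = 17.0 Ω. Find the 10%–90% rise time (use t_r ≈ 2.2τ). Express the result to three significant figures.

t_r ≈ 0.0906 s

τ = L/R = 0.700/17.0 = 0.0412 s.
t_r ≈ 2.2τ = 0.0906 s.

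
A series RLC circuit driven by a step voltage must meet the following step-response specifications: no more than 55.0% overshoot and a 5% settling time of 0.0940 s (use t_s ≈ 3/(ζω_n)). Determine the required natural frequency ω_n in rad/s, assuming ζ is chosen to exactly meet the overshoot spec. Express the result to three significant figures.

ω_n ≈ 171 rad/s

From %OS = 100·exp(−πζ/√(1−ζ²)), invert to get ζ = −ln(OS)/√(π² + ln²(OS)) with OS = 0.550.
−ln 0.550 = 0.5978, so ζ = 0.5978/√(π² + 0.3574) = 0.187.
From t_s ≈ 3/(ζω_n): ω_n = 3/(ζ·t_s) = 3/(0.187·0.0940) = 171 rad/s.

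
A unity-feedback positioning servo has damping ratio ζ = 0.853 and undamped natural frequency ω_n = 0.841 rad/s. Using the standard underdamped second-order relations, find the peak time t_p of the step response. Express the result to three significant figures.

t_p ≈ 7.16 s

The damped frequency is ω_d = ω_n√(1−ζ²) = 0.841·√(1−0.728) = 0.439 rad/s.
Peak time t_p = π/ω_d = π/0.439 = 7.16 s.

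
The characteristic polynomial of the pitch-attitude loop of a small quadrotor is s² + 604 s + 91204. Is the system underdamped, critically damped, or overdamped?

critically damped

a² − 4b = 604² − 4·91204 = 0 (repeated real root); the system is critically damped.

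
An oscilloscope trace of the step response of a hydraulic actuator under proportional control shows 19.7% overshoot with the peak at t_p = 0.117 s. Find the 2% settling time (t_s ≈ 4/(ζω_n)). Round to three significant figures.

From the overshoot, ζ = −ln(OS)/√(π²+ln²(OS)) = 0.459.
t_p = π/ω_d ⇒ ω_d = 26.9 rad/s; then ω_n = ω_d/√(1−ζ²) = 30.2 rad/s.
t_s ≈ 4/(ζω_n) = 4/(0.459·30.2) = 0.288 s.

t_s ≈ 0.288 s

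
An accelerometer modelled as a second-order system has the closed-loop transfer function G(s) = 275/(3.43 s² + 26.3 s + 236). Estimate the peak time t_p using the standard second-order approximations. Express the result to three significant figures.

t_p ≈ 0.427 s

Dividing through by 3.43: denominator becomes s² + 7.668 s + 68.80.
So ω_n = √68.80 = 8.29 rad/s and ζ = 7.668/(2·8.29) = 0.462.
ω_d = ω_n√(1−ζ²) = 7.36 rad/s. t_p = π/ω_d = 0.427 s.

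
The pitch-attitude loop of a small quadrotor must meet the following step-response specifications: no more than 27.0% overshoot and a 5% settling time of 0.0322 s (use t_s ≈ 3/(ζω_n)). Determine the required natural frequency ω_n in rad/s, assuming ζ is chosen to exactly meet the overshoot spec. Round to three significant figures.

ω_n ≈ 242 rad/s

Inverting the overshoot relation: ζ = |ln 0.270|/√(π² + ln²0.270) = 0.385.
From t_s ≈ 3/(ζω_n): ω_n = 3/(ζ·t_s) = 3/(0.385·0.0322) = 242 rad/s.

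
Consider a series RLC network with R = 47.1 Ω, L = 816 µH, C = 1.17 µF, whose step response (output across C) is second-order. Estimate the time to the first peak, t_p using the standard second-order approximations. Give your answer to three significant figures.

t_p ≈ 0.000214 s

For a series RLC circuit (capacitor voltage as output), ω_n = 1/√(LC) = 1/√(816 µH · 1.17 µF) = 32400 rad/s.
ζ = (R/2)·√(C/L) = (47.1/2)·√(1.17 µF/816 µH) = 0.892.
ω_d = 32400·√(1 − 0.892²) = 14600 rad/s. t_p = π/ω_d = 0.000214 s.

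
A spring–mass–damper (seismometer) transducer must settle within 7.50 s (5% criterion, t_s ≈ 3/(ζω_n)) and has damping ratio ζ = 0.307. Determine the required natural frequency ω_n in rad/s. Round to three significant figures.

ω_n ≈ 1.30 rad/s

Rearranging t_s ≈ 3/(ζω_n) gives ω_n = 3/(ζ·t_s) = 3/(0.307 × 7.50) = 1.30 rad/s.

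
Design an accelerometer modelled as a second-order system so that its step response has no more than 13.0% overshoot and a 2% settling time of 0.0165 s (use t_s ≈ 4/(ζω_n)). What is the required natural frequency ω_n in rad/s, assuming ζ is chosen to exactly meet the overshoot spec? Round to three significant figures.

From %OS = 100·exp(−πζ/√(1−ζ²)), invert to get ζ = −ln(OS)/√(π² + ln²(OS)) with OS = 0.130.
−ln 0.130 = 2.040, so ζ = 2.040/√(π² + 4.163) = 0.545.
From t_s ≈ 4/(ζω_n): ω_n = 4/(ζ·t_s) = 4/(0.545·0.0165) = 445 rad/s.

ω_n ≈ 445 rad/s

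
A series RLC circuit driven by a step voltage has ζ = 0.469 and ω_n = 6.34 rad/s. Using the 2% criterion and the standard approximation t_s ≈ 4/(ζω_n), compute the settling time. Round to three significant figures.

t_s ≈ 4/(ζω_n) = 4/(0.469 × 6.34) = 1.35 s.

t_s ≈ 1.35 s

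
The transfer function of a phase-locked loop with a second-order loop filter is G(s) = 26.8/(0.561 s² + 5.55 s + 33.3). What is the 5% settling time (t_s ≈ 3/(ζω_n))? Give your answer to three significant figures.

t_s ≈ 0.606 s

Dividing through by 0.561: denominator becomes s² + 9.893 s + 59.36.
So ω_n = √59.36 = 7.70 rad/s and ζ = 9.893/(2·7.70) = 0.642.
t_s ≈ 3/(ζω_n) = 0.606 s.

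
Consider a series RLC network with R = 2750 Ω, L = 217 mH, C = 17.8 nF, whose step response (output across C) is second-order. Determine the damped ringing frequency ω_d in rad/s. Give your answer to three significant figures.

For a series RLC circuit (capacitor voltage as output), ω_n = 1/√(LC) = 1/√(217 mH · 17.8 nF) = 16100 rad/s.
ζ = (R/2)·√(C/L) = (2750/2)·√(17.8 nF/217 mH) = 0.394.
The damped frequency ω_d = ω_n√(1−ζ²) = 14800 rad/s.

ω_d ≈ 14800 rad/s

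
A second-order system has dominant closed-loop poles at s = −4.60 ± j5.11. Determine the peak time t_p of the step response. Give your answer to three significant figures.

t_p = π/ω_d with ω_d = 5.11 (the imaginary part), so t_p = 0.615 s.

t_p ≈ 0.615 s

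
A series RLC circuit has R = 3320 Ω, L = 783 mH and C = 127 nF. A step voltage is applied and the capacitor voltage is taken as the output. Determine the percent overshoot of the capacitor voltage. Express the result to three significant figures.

%OS ≈ 5.94%

For a series RLC circuit (capacitor voltage as output), ω_n = 1/√(LC) = 1/√(783 mH · 127 nF) = 3170 rad/s.
ζ = (R/2)·√(C/L) = (3320/2)·√(127 nF/783 mH) = 0.669.
%OS = 100 e^{−πζ/√(1−ζ²)} with ζ = 0.669 gives 5.94%.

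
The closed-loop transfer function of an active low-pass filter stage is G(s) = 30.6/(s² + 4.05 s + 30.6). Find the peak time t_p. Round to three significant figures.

t_p ≈ 0.610 s

Comparing the denominator to s² + 2ζω_n s + ω_n²: ω_n = √30.6 = 5.53 rad/s, and 2ζω_n = 4.05 so ζ = 4.05/(2·5.53) = 0.366.
ω_d = 5.53·√(1 − 0.366²) = 5.15 rad/s. Then t_p = π/ω_d = 0.610 s.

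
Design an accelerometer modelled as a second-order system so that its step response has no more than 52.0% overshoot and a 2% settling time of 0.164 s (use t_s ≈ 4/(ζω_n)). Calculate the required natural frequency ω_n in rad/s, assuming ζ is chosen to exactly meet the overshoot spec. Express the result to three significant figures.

ζ = −ln(OS)/√(π² + (ln OS)²). With OS = 0.520, ln OS = −0.6539 and ζ = 0.6539/3.209 = 0.204.
From t_s ≈ 4/(ζω_n): ω_n = 4/(ζ·t_s) = 4/(0.204·0.164) = 120 rad/s.

ω_n ≈ 120 rad/s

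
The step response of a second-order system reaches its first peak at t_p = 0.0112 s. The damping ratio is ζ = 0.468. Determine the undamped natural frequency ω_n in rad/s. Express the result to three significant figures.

ω_n ≈ 317 rad/s

Peak time t_p = π/ω_d, so ω_d = π/t_p = π/0.0112 = 280 rad/s.
ω_n = ω_d/√(1−ζ²) = 280/√0.781 = 317 rad/s.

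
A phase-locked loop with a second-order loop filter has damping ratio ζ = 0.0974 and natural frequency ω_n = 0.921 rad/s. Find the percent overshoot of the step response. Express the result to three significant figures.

%OS ≈ 73.5%

For an underdamped second-order system, %OS = 100·exp(−πζ/√(1−ζ²)).
πζ/√(1−ζ²) = π·0.0974/√(1−0.00949) = 0.3075, so %OS = 100·e^(−0.3075) = 73.5%.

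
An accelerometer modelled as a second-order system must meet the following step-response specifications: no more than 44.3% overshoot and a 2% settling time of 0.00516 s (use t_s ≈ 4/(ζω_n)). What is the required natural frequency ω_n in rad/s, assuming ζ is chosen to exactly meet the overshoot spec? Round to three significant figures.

ζ = −ln(OS)/√(π² + (ln OS)²). With OS = 0.443, ln OS = −0.8142 and ζ = 0.8142/3.245 = 0.251.
From t_s ≈ 4/(ζω_n): ω_n = 4/(ζ·t_s) = 4/(0.251·0.00516) = 3090 rad/s.

ω_n ≈ 3090 rad/s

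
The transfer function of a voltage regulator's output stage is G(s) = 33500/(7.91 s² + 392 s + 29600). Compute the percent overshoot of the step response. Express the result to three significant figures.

Dividing through by 7.91: denominator becomes s² + 49.56 s + 3742.
So ω_n = √3742 = 61.2 rad/s and ζ = 49.56/(2·61.2) = 0.405.
Overshoot: exp(−π·0.405/√(1−0.405²)) = 0.249, i.e. 24.9%.

%OS ≈ 24.9%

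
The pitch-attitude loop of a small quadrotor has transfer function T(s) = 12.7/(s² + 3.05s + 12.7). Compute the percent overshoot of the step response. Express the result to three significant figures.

%OS ≈ 22.6%

Comparing the denominator to s² + 2ζω_n s + ω_n²: ω_n = √12.7 = 3.56 rad/s, and 2ζω_n = 3.05 so ζ = 3.05/(2·3.56) = 0.428.
Overshoot: exp(−π·0.428/√(1−0.428²)) = 0.226, i.e. 22.6%.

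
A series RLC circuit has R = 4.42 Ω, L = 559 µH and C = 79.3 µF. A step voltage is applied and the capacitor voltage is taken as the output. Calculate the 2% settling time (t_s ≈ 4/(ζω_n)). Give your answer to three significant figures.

t_s ≈ 0.00101 s

For a series RLC circuit (capacitor voltage as output), ω_n = 1/√(LC) = 1/√(559 µH · 79.3 µF) = 4750 rad/s.
ζ = (R/2)·√(C/L) = (4.42/2)·√(79.3 µF/559 µH) = 0.832.
t_s ≈ 4/(ζω_n) = 0.00101 s.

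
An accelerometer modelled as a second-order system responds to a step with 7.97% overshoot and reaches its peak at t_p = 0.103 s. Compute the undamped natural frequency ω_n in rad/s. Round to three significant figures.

ω_n ≈ 39.2 rad/s

The overshoot fixes ζ = −ln(OS)/√(π²+ln²(OS)) = 0.627.
t_p = π/ω_d ⇒ ω_d = 30.5 rad/s; then ω_n = ω_d/√(1−ζ²) = 39.2 rad/s.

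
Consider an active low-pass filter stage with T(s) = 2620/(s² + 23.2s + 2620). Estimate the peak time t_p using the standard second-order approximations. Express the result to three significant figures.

Comparing the denominator to s² + 2ζω_n s + ω_n²: ω_n = √2620 = 51.2 rad/s, and 2ζω_n = 23.2 so ζ = 23.2/(2·51.2) = 0.227.
ω_d = ω_n√(1−ζ²) = 49.9 rad/s. Then t_p = π/ω_d = 0.0630 s.

t_p ≈ 0.0630 s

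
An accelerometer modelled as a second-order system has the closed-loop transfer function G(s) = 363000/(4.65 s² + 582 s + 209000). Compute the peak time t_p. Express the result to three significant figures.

Dividing through by 4.65: denominator becomes s² + 125.2 s + 44950.
So ω_n = √44950 = 212 rad/s and ζ = 125.2/(2·212) = 0.295.
ω_d = ω_n√(1−ζ²) = 203 rad/s. t_p = π/ω_d = 0.0155 s.

t_p ≈ 0.0155 s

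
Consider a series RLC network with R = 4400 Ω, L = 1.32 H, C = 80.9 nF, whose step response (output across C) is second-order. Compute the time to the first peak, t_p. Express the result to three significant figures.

t_p ≈ 0.00122 s

For a series RLC circuit (capacitor voltage as output), ω_n = 1/√(LC) = 1/√(1.32 H · 80.9 nF) = 3060 rad/s.
ζ = (R/2)·√(C/L) = (4400/2)·√(80.9 nF/1.32 H) = 0.545.
ω_d = 3060·√(1 − 0.545²) = 2570 rad/s. t_p = π/ω_d = 0.00122 s.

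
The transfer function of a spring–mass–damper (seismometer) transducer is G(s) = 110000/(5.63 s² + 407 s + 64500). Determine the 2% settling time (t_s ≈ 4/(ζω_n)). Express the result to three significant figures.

Dividing through by 5.63: denominator becomes s² + 72.29 s + 11460.
So ω_n = √11460 = 107 rad/s and ζ = 72.29/(2·107) = 0.338.
t_s ≈ 4/(ζω_n) = 0.111 s.

t_s ≈ 0.111 s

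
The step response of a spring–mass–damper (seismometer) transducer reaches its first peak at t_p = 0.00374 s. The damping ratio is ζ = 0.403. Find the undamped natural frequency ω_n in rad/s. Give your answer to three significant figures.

Peak time t_p = π/ω_d, so ω_d = π/t_p = π/0.00374 = 840 rad/s.
ω_n = ω_d/√(1−ζ²) = 840/√0.838 = 918 rad/s.

ω_n ≈ 918 rad/s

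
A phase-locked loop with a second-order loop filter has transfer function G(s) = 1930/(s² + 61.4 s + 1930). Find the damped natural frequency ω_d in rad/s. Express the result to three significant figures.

ω_d ≈ 31.4 rad/s

Comparing the denominator to s² + 2ζω_n s + ω_n²: ω_n = √1930 = 43.9 rad/s, and 2ζω_n = 61.4 so ζ = 61.4/(2·43.9) = 0.699.
ω_d = 43.9·√(1 − 0.699²) = 31.4 rad/s.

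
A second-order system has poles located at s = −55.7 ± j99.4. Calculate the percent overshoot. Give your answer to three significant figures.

|pole| = ω_n = √(55.7² + 99.4²) = 114 rad/s; ζ = cos θ = σ/ω_n = 0.489.
Overshoot: exp(−π·0.489/√(1−0.489²)) = 0.172, i.e. 17.2%.

%OS ≈ 17.2%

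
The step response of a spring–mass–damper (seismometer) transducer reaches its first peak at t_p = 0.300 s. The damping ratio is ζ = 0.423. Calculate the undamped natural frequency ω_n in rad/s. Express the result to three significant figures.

ω_n ≈ 11.6 rad/s

Peak time t_p = π/ω_d, so ω_d = π/t_p = π/0.300 = 10.5 rad/s.
ω_n = ω_d/√(1−ζ²) = 10.5/√0.821 = 11.6 rad/s.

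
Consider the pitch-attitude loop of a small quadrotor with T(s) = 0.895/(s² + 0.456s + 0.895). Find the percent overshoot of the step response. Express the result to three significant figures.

Matching coefficients with s² + 2ζω_n s + ω_n² gives ω_n² = 0.895 ⇒ ω_n = 0.946 rad/s, and ζ = 0.456/(2ω_n) = 0.241.
%OS = 100·exp(−πζ/√(1−ζ²)) = 45.8%.

%OS ≈ 45.8%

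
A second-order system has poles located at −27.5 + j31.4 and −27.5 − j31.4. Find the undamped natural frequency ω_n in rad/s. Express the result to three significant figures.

The poles are at −σ ± jω_d with σ = 27.5 and ω_d = 31.4, so ω_n = √(σ²+ω_d²) = 41.7 rad/s and ζ = σ/ω_n = 0.659.

ω_n ≈ 41.7 rad/s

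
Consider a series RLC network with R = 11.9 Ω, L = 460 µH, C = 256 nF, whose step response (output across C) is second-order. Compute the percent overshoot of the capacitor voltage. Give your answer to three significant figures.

%OS ≈ 64.1%

For a series RLC circuit (capacitor voltage as output), ω_n = 1/√(LC) = 1/√(460 µH · 256 nF) = 92200 rad/s.
ζ = (R/2)·√(C/L) = (11.9/2)·√(256 nF/460 µH) = 0.140.
%OS = 100·exp(−πζ/√(1−ζ²)) = 64.1%.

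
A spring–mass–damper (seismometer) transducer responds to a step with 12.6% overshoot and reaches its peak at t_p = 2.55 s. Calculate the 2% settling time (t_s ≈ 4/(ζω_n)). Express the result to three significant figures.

ζ from %OS: ζ = |ln 0.126|/√(π²+ln²0.126) = 0.550.
t_p = π/ω_d ⇒ ω_d = 1.23 rad/s; then ω_n = ω_d/√(1−ζ²) = 1.48 rad/s.
t_s ≈ 4/(ζω_n) = 4/(0.550·1.48) = 4.92 s.

t_s ≈ 4.92 s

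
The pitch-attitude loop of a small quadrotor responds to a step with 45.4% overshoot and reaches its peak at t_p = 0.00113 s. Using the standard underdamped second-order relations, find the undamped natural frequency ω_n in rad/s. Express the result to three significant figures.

The overshoot fixes ζ = −ln(OS)/√(π²+ln²(OS)) = 0.244.
From t_p = π/ω_d, ω_d = π/0.00113 = 2780 rad/s, so ω_n = ω_d/√(1−ζ²) = 2870 rad/s.

ω_n ≈ 2870 rad/s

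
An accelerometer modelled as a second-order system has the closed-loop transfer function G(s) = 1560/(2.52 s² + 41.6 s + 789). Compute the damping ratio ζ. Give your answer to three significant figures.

Dividing through by 2.52: denominator becomes s² + 16.51 s + 313.1.
So ω_n = √313.1 = 17.7 rad/s and ζ = 16.51/(2·17.7) = 0.466.

ζ ≈ 0.466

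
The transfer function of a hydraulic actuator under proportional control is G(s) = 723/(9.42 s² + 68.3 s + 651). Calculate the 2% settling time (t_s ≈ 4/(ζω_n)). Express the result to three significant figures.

t_s ≈ 1.10 s

Dividing through by 9.42: denominator becomes s² + 7.251 s + 69.11.
So ω_n = √69.11 = 8.31 rad/s and ζ = 7.251/(2·8.31) = 0.436.
t_s ≈ 4/(ζω_n) = 1.10 s.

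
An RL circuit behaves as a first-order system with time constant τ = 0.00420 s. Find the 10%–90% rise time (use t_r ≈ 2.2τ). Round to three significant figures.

t_r ≈ 2.2τ = 0.00924 s.

t_r ≈ 0.00924 s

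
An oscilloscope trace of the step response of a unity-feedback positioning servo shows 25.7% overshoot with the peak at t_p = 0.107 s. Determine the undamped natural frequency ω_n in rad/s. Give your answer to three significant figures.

From the overshoot, ζ = −ln(OS)/√(π²+ln²(OS)) = 0.397.
From t_p = π/ω_d, ω_d = π/0.107 = 29.4 rad/s, so ω_n = ω_d/√(1−ζ²) = 32.0 rad/s.

ω_n ≈ 32.0 rad/s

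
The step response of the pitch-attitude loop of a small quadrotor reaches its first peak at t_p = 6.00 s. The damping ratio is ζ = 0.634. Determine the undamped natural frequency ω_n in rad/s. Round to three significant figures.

ω_n ≈ 0.677 rad/s

Peak time t_p = π/ω_d, so ω_d = π/t_p = π/6.00 = 0.524 rad/s.
ω_n = ω_d/√(1−ζ²) = 0.524/√0.598 = 0.677 rad/s.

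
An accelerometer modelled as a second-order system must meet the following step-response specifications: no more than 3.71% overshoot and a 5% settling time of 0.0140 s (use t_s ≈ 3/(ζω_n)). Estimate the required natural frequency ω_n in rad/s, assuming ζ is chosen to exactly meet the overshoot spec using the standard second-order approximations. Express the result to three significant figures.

From %OS = 100·exp(−πζ/√(1−ζ²)), invert to get ζ = −ln(OS)/√(π² + ln²(OS)) with OS = 0.0371.
−ln 0.0371 = 3.294, so ζ = 3.294/√(π² + 10.85) = 0.724.
Then ω_n = 3/(ζ t_s) = 3/(0.724 × 0.0140) = 296 rad/s.

ω_n ≈ 296 rad/s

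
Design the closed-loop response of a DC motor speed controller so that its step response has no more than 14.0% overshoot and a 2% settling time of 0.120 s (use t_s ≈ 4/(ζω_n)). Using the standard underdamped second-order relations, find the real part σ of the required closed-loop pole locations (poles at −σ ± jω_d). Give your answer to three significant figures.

σ ≈ 33.3

The settling-time spec alone fixes σ = ζω_n = 4/t_s = 4/0.120 = 33.3.
(Overshoot then fixes ζ = 0.531 and hence ω_d = σ·√(1−ζ²)/ζ = 53.3 rad/s.)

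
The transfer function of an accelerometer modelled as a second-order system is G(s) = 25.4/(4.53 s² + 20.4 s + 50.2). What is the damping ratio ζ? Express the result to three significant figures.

ζ ≈ 0.676

Dividing through by 4.53: denominator becomes s² + 4.503 s + 11.08.
So ω_n = √11.08 = 3.33 rad/s and ζ = 4.503/(2·3.33) = 0.676.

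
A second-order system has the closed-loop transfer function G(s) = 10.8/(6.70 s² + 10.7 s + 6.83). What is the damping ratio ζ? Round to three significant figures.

ζ ≈ 0.791

Dividing through by 6.70: denominator becomes s² + 1.597 s + 1.019.
So ω_n = √1.019 = 1.01 rad/s and ζ = 1.597/(2·1.01) = 0.791.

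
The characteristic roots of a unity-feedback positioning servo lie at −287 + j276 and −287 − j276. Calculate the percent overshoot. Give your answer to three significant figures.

|pole| = ω_n = √(287² + 276²) = 398 rad/s; ζ = cos θ = σ/ω_n = 0.721.
%OS = 100 e^{−πζ/√(1−ζ²)} with ζ = 0.721 gives 3.81%.

%OS ≈ 3.81%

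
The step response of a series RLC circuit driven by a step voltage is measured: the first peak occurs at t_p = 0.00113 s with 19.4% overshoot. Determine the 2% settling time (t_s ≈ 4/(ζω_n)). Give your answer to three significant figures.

The overshoot fixes ζ = −ln(OS)/√(π²+ln²(OS)) = 0.463.
From t_p = π/ω_d, ω_d = π/0.00113 = 2780 rad/s, so ω_n = ω_d/√(1−ζ²) = 3140 rad/s.
t_s ≈ 4/(ζω_n) = 4/(0.463·3140) = 0.00276 s.

t_s ≈ 0.00276 s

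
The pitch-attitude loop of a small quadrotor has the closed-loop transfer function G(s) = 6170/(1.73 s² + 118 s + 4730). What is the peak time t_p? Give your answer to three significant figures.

Dividing through by 1.73: denominator becomes s² + 68.21 s + 2734.
So ω_n = √2734 = 52.3 rad/s and ζ = 68.21/(2·52.3) = 0.652.
The damped frequency ω_d = ω_n√(1−ζ²) = 39.6 rad/s. t_p = π/ω_d = 0.0793 s.

t_p ≈ 0.0793 s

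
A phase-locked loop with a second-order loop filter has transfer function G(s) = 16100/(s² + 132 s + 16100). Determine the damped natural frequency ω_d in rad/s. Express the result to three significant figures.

ω_d ≈ 108 rad/s

Matching coefficients with s² + 2ζω_n s + ω_n² gives ω_n² = 16100 ⇒ ω_n = 127 rad/s, and ζ = 132/(2ω_n) = 0.520.
ω_d = ω_n√(1−ζ²) = 108 rad/s.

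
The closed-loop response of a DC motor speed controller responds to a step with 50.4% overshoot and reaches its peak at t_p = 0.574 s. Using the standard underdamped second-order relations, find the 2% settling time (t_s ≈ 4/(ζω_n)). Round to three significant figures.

ζ from %OS: ζ = |ln 0.504|/√(π²+ln²0.504) = 0.213.
From t_p = π/ω_d, ω_d = π/0.574 = 5.47 rad/s, so ω_n = ω_d/√(1−ζ²) = 5.60 rad/s.
t_s ≈ 4/(ζω_n) = 4/(0.213·5.60) = 3.35 s.

t_s ≈ 3.35 s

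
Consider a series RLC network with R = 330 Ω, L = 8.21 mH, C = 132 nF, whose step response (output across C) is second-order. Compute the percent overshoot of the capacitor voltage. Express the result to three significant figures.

For a series RLC circuit (capacitor voltage as output), ω_n = 1/√(LC) = 1/√(8.21 mH · 132 nF) = 30400 rad/s.
ζ = (R/2)·√(C/L) = (330/2)·√(132 nF/8.21 mH) = 0.662.
%OS = 100·exp(−πζ/√(1−ζ²)) = 6.25%.

%OS ≈ 6.25%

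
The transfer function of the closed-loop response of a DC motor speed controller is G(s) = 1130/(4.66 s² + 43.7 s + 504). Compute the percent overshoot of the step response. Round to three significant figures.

%OS ≈ 20.5%

Dividing through by 4.66: denominator becomes s² + 9.378 s + 108.2.
So ω_n = √108.2 = 10.4 rad/s and ζ = 9.378/(2·10.4) = 0.451.
Overshoot: exp(−π·0.451/√(1−0.451²)) = 0.205, i.e. 20.5%.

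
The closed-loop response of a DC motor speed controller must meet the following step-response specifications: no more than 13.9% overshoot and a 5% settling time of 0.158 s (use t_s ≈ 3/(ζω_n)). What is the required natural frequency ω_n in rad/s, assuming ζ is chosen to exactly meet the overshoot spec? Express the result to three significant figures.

ω_n ≈ 35.7 rad/s

Inverting the overshoot relation: ζ = |ln 0.139|/√(π² + ln²0.139) = 0.532.
Then ω_n = 3/(ζ t_s) = 3/(0.532 × 0.158) = 35.7 rad/s.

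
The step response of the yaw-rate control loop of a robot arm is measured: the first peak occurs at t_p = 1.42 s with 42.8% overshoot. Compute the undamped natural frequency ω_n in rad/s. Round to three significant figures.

From the overshoot, ζ = −ln(OS)/√(π²+ln²(OS)) = 0.261.
From t_p = π/ω_d, ω_d = π/1.42 = 2.21 rad/s, so ω_n = ω_d/√(1−ζ²) = 2.29 rad/s.

ω_n ≈ 2.29 rad/s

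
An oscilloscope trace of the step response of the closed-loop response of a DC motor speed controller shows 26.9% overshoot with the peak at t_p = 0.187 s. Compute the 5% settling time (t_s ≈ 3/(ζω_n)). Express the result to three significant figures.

From the overshoot, ζ = −ln(OS)/√(π²+ln²(OS)) = 0.386.
t_p = π/ω_d ⇒ ω_d = 16.8 rad/s; then ω_n = ω_d/√(1−ζ²) = 18.2 rad/s.
t_s ≈ 3/(ζω_n) = 3/(0.386·18.2) = 0.427 s.

t_s ≈ 0.427 s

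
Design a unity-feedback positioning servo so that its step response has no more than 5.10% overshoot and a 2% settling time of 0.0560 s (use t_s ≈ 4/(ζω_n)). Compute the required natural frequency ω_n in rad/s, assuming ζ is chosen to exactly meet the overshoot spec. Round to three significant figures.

ω_n ≈ 104 rad/s

Inverting the overshoot relation: ζ = |ln 0.0510|/√(π² + ln²0.0510) = 0.688.
From t_s ≈ 4/(ζω_n): ω_n = 4/(ζ·t_s) = 4/(0.688·0.0560) = 104 rad/s.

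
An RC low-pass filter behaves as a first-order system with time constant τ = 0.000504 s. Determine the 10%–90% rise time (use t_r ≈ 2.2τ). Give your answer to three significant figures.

t_r ≈ 0.00111 s

t_r ≈ 2.2τ = 0.00111 s.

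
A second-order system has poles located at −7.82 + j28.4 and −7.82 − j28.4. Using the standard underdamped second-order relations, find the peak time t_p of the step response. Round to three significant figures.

t_p = π/ω_d with ω_d = 28.4 (the imaginary part), so t_p = 0.111 s.

t_p ≈ 0.111 s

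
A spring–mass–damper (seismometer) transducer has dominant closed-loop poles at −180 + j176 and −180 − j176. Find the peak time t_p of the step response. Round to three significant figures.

t_p ≈ 0.0178 s

t_p = π/ω_d with ω_d = 176 (the imaginary part), so t_p = 0.0178 s.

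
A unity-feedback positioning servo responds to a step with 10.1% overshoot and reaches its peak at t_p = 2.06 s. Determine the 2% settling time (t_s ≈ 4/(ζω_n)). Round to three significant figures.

t_s ≈ 3.59 s

ζ from %OS: ζ = |ln 0.101|/√(π²+ln²0.101) = 0.589.
From t_p = π/ω_d, ω_d = π/2.06 = 1.53 rad/s, so ω_n = ω_d/√(1−ζ²) = 1.89 rad/s.
t_s ≈ 4/(ζω_n) = 4/(0.589·1.89) = 3.59 s.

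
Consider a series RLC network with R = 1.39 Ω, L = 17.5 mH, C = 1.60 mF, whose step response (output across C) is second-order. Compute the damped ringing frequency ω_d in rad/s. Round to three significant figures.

For a series RLC circuit (capacitor voltage as output), ω_n = 1/√(LC) = 1/√(17.5 mH · 1.60 mF) = 189 rad/s.
ζ = (R/2)·√(C/L) = (1.39/2)·√(1.60 mF/17.5 mH) = 0.210.
ω_d = ω_n√(1−ζ²) = 185 rad/s.

ω_d ≈ 185 rad/s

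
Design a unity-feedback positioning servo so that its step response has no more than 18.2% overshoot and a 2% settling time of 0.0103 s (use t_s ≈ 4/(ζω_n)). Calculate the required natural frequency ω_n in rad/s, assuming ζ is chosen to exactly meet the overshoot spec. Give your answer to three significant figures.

ω_n ≈ 815 rad/s

Inverting the overshoot relation: ζ = |ln 0.182|/√(π² + ln²0.182) = 0.477.
From t_s ≈ 4/(ζω_n): ω_n = 4/(ζ·t_s) = 4/(0.477·0.0103) = 815 rad/s.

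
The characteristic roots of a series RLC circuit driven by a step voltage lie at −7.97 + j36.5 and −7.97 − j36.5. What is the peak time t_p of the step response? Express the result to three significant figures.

t_p ≈ 0.0861 s

t_p = π/ω_d with ω_d = 36.5 (the imaginary part), so t_p = 0.0861 s.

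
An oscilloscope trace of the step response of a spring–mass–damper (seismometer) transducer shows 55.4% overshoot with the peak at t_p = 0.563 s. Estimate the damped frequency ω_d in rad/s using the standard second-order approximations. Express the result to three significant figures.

ω_d ≈ 5.58 rad/s

t_p = π/ω_d, so ω_d = π/0.563 = 5.58 rad/s.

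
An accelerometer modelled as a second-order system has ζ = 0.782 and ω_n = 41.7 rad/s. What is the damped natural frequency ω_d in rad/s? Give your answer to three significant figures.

ω_d ≈ 26.0 rad/s

ω_d = ω_n√(1−ζ²) = 41.7·√0.388 = 26.0 rad/s.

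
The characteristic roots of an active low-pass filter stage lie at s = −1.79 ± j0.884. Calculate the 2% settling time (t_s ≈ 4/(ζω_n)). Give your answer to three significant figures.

For poles at −σ ± jω_d, ζω_n = σ = 1.79, so t_s ≈ 4/σ = 2.23 s.

t_s ≈ 2.23 s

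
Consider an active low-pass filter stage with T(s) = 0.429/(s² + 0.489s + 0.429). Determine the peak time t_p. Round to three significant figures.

ω_n = √0.429 = 0.655 rad/s; ζ = 0.489/(2·0.655) = 0.373.
The damped frequency ω_d = ω_n√(1−ζ²) = 0.608 rad/s. Then t_p = π/ω_d = 5.17 s.

t_p ≈ 5.17 s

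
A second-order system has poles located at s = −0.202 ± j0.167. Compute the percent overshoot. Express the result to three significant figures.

The poles are at −σ ± jω_d with σ = 0.202 and ω_d = 0.167, so ω_n = √(σ²+ω_d²) = 0.262 rad/s and ζ = σ/ω_n = 0.771.
%OS = 100 e^{−πζ/√(1−ζ²)} with ζ = 0.771 gives 2.24%.

%OS ≈ 2.24%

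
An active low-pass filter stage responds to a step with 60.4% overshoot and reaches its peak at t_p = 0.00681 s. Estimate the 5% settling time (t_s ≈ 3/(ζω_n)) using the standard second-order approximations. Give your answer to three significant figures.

ζ from %OS: ζ = |ln 0.604|/√(π²+ln²0.604) = 0.158.
From t_p = π/ω_d, ω_d = π/0.00681 = 461 rad/s, so ω_n = ω_d/√(1−ζ²) = 467 rad/s.
t_s ≈ 3/(ζω_n) = 3/(0.158·467) = 0.0405 s.

t_s ≈ 0.0405 s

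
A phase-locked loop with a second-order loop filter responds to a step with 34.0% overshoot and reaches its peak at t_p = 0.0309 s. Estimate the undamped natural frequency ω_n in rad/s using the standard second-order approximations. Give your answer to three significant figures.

ω_n ≈ 107 rad/s

From the overshoot, ζ = −ln(OS)/√(π²+ln²(OS)) = 0.325.
t_p = π/ω_d ⇒ ω_d = 102 rad/s; then ω_n = ω_d/√(1−ζ²) = 107 rad/s.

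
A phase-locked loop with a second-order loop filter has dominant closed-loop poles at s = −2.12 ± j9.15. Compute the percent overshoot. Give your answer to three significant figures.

%OS ≈ 48.3%

With σ = 2.12, ω_d = 9.15: ω_n = √(σ²+ω_d²) = 9.39 rad/s, ζ = σ/ω_n = 0.226.
%OS = 100·exp(−πζ/√(1−ζ²)) = 48.3%.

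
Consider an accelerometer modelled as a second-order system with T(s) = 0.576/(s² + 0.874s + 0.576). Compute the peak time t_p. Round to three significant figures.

t_p ≈ 5.06 s

Matching coefficients with s² + 2ζω_n s + ω_n² gives ω_n² = 0.576 ⇒ ω_n = 0.759 rad/s, and ζ = 0.874/(2ω_n) = 0.576.
ω_d = ω_n√(1−ζ²) = 0.621 rad/s. Then t_p = π/ω_d = 5.06 s.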